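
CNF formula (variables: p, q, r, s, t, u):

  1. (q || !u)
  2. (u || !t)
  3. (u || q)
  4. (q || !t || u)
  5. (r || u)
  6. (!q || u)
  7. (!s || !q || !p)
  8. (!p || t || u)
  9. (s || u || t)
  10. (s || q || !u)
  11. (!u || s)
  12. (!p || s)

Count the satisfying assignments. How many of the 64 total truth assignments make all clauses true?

4

The models are:
  p=0 q=1 r=0 s=1 t=0 u=1
  p=0 q=1 r=0 s=1 t=1 u=1
  p=0 q=1 r=1 s=1 t=0 u=1
  p=0 q=1 r=1 s=1 t=1 u=1
That's 4 in total.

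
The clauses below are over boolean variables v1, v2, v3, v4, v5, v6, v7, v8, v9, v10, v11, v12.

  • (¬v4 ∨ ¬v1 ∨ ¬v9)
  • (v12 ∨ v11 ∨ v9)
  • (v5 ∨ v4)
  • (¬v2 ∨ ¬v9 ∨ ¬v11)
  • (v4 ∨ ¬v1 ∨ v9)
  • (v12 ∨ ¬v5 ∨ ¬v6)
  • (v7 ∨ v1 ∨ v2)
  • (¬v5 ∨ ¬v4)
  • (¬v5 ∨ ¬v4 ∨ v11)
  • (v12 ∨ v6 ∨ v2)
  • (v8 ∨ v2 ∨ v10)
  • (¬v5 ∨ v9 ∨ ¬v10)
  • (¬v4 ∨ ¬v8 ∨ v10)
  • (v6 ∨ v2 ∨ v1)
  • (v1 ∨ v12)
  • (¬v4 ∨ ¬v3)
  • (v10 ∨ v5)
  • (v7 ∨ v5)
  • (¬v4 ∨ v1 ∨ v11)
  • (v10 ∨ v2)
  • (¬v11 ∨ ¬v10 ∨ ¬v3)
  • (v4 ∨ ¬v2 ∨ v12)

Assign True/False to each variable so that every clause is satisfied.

v1=F, v2=T, v3=T, v4=F, v5=T, v6=F, v7=T, v8=T, v9=F, v10=F, v11=F, v12=T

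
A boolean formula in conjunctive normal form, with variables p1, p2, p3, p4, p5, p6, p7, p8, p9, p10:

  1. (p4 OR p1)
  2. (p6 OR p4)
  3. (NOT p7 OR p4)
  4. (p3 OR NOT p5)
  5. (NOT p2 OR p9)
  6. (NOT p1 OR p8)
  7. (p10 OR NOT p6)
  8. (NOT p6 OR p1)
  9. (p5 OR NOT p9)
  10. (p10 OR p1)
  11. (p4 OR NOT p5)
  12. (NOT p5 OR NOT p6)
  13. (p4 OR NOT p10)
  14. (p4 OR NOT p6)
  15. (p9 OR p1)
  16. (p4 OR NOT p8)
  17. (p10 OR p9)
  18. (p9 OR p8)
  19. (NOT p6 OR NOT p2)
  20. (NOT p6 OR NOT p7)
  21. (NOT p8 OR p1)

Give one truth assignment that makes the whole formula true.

p1 = 1, p2 = 1, p3 = 1, p4 = 1, p5 = 1, p6 = 0, p7 = 0, p8 = 1, p9 = 1, p10 = 0

p3 occurs only positively in the remaining clauses — set p3 = True.
p4 occurs only positively in the remaining clauses — set p4 = True.
Branch on p1: take p1 = True.
  then p8 is forced to True.
Set p2 = True and propagate.
  then p9 is forced to True.
  then p5 is forced to True.
  then p6 is forced to False.
p7, p10 are now unconstrained; take p7 = False, p10 = False.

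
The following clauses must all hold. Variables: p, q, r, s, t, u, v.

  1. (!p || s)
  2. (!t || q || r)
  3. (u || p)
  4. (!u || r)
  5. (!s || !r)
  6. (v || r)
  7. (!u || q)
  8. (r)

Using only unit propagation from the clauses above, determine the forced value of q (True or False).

True

(r) is a unit clause: r = True.
(!r || !s) with r = True leaves only !s, so s = False.
From (!p || s) and s = False: p = False.
From (p || u) and p = False: u = True.
(!u || q) with u = True leaves only q, so q = True.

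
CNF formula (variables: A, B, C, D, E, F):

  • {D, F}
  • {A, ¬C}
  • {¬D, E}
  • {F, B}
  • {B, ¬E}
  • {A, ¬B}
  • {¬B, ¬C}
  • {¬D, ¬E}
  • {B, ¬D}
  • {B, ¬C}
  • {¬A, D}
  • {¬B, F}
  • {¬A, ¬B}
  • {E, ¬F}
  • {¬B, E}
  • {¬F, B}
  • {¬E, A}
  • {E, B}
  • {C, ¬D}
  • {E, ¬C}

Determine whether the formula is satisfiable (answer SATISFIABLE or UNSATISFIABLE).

UNSATISFIABLE

B = True:
  propagation gives A=True; an empty clause results — contradiction.
B = False:
  propagation gives F=True; an empty clause results — contradiction.
Every branch closes, so no satisfying assignment exists.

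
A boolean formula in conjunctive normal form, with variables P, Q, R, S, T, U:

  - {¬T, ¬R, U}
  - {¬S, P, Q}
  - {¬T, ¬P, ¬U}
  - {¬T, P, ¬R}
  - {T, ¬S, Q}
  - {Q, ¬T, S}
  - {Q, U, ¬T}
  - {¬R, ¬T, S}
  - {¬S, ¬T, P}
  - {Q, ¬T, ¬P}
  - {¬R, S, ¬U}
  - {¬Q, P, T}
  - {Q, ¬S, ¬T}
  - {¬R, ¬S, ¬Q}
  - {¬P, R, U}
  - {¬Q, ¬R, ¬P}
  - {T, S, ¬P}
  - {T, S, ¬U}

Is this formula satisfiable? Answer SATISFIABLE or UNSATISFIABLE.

SATISFIABLE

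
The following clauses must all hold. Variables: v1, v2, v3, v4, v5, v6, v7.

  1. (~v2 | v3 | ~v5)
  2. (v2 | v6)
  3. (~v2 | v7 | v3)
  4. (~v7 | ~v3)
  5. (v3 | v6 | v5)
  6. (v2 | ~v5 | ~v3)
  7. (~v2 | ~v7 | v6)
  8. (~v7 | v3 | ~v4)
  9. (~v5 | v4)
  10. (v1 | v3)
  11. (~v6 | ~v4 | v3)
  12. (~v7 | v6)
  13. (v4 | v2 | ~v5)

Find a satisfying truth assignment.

v1=1, v2=0, v3=1, v4=0, v5=0, v6=1, v7=0

v1 occurs only positively in the remaining clauses — set v1 = True.
Try v2 = False.
  then v6 is forced to True.
Try v3 = True.
  then v7 is forced to False.
  then v5 is forced to False.
v4 is now unconstrained; take v4 = False.
Every clause has at least one true literal under this assignment.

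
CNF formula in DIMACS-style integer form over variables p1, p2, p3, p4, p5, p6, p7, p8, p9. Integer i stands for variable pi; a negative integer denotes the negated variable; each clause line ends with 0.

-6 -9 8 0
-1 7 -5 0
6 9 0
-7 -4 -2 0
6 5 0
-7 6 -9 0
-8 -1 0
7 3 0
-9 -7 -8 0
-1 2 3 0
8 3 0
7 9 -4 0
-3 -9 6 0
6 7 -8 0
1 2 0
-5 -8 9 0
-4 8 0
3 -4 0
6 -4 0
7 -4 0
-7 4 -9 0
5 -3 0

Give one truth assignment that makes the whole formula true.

p1 = F, p2 = T, p3 = T, p4 = F, p5 = T, p6 = T, p7 = T, p8 = F, p9 = F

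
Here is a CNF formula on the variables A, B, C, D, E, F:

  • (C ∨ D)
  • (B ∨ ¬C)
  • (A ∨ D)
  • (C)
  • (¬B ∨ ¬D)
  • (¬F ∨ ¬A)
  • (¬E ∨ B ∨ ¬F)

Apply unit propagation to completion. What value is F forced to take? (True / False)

False

(C) stands alone — C = True.
In (¬C ∨ B), ¬C is now false; B must hold, so B = True.
In (¬D ∨ ¬B), ¬B is now false; ¬D must hold, so D = False.
From (D ∨ A) and D = False: A = True.
(¬F ∨ ¬A): since A = True, the clause reduces to (¬F). F = False.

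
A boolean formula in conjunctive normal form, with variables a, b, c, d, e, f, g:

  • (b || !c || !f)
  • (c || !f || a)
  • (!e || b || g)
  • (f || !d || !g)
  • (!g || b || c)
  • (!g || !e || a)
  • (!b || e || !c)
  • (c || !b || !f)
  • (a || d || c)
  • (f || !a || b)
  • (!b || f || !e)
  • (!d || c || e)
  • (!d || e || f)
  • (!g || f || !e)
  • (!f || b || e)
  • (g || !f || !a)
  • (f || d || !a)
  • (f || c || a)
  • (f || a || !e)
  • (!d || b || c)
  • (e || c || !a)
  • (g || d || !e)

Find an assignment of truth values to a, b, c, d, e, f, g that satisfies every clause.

Branch on a: take a = False.
Set b = True and propagate.
Set c = True and propagate.
  then e is forced to True.
  then g is forced to False.
  then f is forced to True.
  then d is forced to True.

a=F, b=T, c=T, d=T, e=T, f=T, g=F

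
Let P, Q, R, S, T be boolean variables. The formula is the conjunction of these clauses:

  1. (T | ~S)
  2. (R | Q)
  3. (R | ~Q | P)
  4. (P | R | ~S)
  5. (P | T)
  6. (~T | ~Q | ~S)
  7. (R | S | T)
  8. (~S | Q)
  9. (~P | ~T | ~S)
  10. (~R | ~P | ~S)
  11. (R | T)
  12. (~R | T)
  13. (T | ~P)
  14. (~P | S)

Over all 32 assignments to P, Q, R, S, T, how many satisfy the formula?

2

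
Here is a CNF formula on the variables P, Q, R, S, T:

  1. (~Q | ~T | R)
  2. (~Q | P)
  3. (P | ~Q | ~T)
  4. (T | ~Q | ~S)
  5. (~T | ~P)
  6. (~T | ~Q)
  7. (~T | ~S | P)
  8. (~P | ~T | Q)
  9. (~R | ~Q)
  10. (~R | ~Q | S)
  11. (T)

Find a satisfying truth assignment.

P=False, Q=False, R=True, S=False, T=True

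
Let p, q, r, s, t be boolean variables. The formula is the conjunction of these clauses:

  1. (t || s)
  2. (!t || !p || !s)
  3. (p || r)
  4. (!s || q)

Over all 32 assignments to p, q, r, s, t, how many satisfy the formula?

10

Split on s, then p.
  s=1, p=1: remaining (q,r,t) ∈ {(1,0,0); (1,1,0)} — 2.
  s=1, p=0: remaining (q,r,t) ∈ {(1,1,0); (1,1,1)} — 2.
  s=0, p=1: remaining (q,r,t) ∈ {(0,0,1); (0,1,1); (1,0,1); (1,1,1)} — 4.
  s=0, p=0: remaining (q,r,t) ∈ {(0,1,1); (1,1,1)} — 2.
Total: 2 + 2 + 4 + 2 = 10.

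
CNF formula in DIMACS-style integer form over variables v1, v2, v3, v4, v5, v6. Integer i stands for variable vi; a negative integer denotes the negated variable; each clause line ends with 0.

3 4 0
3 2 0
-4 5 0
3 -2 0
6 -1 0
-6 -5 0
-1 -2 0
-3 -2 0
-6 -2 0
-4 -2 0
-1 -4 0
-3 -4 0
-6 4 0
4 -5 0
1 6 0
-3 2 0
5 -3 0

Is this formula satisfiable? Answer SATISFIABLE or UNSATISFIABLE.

v2 = True:
  propagation gives v3=True; an empty clause results — contradiction.
v2 = False:
  propagation gives v3=True; an empty clause results — contradiction.
Every branch closes, so no satisfying assignment exists.

UNSATISFIABLE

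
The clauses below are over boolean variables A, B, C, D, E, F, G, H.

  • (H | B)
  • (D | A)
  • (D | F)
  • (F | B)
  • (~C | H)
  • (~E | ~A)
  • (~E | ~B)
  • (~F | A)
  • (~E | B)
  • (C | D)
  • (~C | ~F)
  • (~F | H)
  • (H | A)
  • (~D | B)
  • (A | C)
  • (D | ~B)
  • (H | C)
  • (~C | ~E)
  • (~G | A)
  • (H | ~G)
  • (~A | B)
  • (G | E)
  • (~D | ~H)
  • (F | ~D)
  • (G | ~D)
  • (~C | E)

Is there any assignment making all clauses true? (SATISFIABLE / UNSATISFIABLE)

UNSATISFIABLE

D = True:
  propagation gives B=True, E=False, G=True, A=True; an empty clause results — contradiction.
D = False:
  propagation gives A=True, F=True, E=False, C=True; an empty clause results — contradiction.
Every branch closes, so no satisfying assignment exists.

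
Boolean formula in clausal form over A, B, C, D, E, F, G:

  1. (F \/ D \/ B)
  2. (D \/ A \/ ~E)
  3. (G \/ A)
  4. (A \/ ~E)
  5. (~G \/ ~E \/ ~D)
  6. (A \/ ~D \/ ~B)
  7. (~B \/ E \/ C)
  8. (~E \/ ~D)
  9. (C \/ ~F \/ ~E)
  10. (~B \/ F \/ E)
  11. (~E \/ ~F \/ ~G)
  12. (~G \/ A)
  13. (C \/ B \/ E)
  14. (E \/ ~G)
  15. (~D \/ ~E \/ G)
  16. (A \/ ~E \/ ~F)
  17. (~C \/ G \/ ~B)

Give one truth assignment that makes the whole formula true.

A = 1, B = 1, C = 1, D = 0, E = 1, F = 0, G = 1

Pure literal: A appears only positively; assign A = True.
Try B = True.
Try C = True.
  then G is forced to True.
  then E is forced to True.
  then D is forced to False.
  then F is forced to False.
Check each clause:
  1. (B \/ D \/ F) — B is true.
  2. (~E \/ D \/ A) — A is true.
  3. (A \/ G) — A is true.
  4. (A \/ ~E) — A is true.
  5. (~E \/ ~G \/ ~D) — ~D is true.
  6. (A \/ ~D \/ ~B) — A is true.
  7. (~B \/ E \/ C) — C is true.
  8. (~D \/ ~E) — ~D is true.
  9. (~E \/ C \/ ~F) — C is true.
  10. (~B \/ F \/ E) — E is true.
  11. (~E \/ ~G \/ ~F) — ~F is true.
  12. (A \/ ~G) — A is true.
  13. (C \/ E \/ B) — B is true.
  14. (~G \/ E) — E is true.
  15. (~E \/ ~D \/ G) — ~D is true.
  16. (~F \/ ~E \/ A) — A is true.
  17. (G \/ ~C \/ ~B) — G is true.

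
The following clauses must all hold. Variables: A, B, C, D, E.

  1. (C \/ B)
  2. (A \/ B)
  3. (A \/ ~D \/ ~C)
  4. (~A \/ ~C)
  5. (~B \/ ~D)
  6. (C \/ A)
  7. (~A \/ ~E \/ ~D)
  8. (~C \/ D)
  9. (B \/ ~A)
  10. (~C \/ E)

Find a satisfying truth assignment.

Set A = True and propagate.
  then C is forced to False.
  then B is forced to True.
  then D is forced to False.
E is now unconstrained; take E = True.
Every clause has at least one true literal under this assignment.

A=1, B=1, C=0, D=0, E=1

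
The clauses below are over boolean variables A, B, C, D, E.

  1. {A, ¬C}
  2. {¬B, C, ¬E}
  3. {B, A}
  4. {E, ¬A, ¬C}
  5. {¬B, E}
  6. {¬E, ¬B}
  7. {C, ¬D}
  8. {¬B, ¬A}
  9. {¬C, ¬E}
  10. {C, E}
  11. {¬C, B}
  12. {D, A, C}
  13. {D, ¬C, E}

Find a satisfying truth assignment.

Try A = True.
  then B is forced to False.
  then C is forced to False.
  then D is forced to False.
  then E is forced to True.

A=T, B=F, C=F, D=F, E=T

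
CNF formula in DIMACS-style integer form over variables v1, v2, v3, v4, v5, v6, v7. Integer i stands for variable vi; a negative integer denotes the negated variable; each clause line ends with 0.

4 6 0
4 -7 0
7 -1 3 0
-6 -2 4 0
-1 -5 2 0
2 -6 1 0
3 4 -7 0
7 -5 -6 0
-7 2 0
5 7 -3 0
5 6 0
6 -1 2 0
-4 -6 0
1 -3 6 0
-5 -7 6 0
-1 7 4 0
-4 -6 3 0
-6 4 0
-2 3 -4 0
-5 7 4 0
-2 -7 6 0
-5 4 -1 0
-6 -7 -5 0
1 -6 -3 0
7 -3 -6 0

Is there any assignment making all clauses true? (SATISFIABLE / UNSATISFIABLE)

Set v1 = False and propagate.
Branch on v2: take v2 = False.
  then v6 is forced to False.
  then v4 is forced to True.
  then v7 is forced to False.
  then v5 is forced to True.
  then v3 is forced to False.
So v1=False, v2=False, v3=False, v4=True, v5=True, v6=False, v7=False is a satisfying assignment.

SATISFIABLE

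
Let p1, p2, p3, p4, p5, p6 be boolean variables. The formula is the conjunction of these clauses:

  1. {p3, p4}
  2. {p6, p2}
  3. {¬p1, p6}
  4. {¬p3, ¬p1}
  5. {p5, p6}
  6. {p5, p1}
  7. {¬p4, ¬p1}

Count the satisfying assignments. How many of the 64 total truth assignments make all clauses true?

9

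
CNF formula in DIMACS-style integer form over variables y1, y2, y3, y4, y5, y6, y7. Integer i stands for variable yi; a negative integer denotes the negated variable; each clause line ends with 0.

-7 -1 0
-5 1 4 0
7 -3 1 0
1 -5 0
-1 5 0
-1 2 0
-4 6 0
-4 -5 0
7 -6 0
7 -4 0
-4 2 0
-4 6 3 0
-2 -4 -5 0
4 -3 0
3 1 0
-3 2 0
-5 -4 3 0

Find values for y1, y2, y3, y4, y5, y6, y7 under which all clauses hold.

y1=T  y2=T  y3=F  y4=F  y5=T  y6=F  y7=F

Set y1 = True and propagate.
  then y7 is forced to False.
  then y5 is forced to True.
  then y2 is forced to True.
  then y4 is forced to False.
  then y6 is forced to False.
  then y3 is forced to False.
Every clause has at least one true literal under this assignment.
Check each clause:
  1. (NOT y7 OR NOT y1) — NOT y7 is true.
  2. (NOT y5 OR y1 OR y4) — y1 is true.
  3. (NOT y3 OR y7 OR y1) — y1 is true.
  4. (y1 OR NOT y5) — y1 is true.
  5. (y5 OR NOT y1) — y5 is true.
  6. (NOT y1 OR y2) — y2 is true.
  7. (NOT y4 OR y6) — NOT y4 is true.
  8. (NOT y4 OR NOT y5) — NOT y4 is true.
  9. (NOT y6 OR y7) — NOT y6 is true.
  10. (y7 OR NOT y4) — NOT y4 is true.
  11. (NOT y4 OR y2) — y2 is true.
  12. (y6 OR y3 OR NOT y4) — NOT y4 is true.
  13. (NOT y5 OR NOT y4 OR NOT y2) — NOT y4 is true.
  14. (y4 OR NOT y3) — NOT y3 is true.
  15. (y1 OR y3) — y1 is true.
  16. (y2 OR NOT y3) — y2 is true.
  17. (y3 OR NOT y5 OR NOT y4) — NOT y4 is true.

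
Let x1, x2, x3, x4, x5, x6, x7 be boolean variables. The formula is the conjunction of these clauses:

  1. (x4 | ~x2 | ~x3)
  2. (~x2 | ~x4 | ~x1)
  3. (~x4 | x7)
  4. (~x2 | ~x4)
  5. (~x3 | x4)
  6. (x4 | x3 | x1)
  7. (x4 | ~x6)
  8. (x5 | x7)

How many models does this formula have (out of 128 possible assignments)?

Split on x4, then x2.
  x4=1, x2=1: a clause becomes empty — 0.
  x4=1, x2=0: forces x7=1; x1, x3, x5, x6 free → 2^4 = 16.
  x4=0, x2=1: remaining (x1,x3,x5,x6,x7) ∈ {(1,0,0,0,1); (1,0,1,0,0); (1,0,1,0,1)} — 3.
  x4=0, x2=0: remaining (x1,x3,x5,x6,x7) ∈ {(1,0,0,0,1); (1,0,1,0,0); (1,0,1,0,1)} — 3.
Total: 0 + 16 + 3 + 3 = 22.

22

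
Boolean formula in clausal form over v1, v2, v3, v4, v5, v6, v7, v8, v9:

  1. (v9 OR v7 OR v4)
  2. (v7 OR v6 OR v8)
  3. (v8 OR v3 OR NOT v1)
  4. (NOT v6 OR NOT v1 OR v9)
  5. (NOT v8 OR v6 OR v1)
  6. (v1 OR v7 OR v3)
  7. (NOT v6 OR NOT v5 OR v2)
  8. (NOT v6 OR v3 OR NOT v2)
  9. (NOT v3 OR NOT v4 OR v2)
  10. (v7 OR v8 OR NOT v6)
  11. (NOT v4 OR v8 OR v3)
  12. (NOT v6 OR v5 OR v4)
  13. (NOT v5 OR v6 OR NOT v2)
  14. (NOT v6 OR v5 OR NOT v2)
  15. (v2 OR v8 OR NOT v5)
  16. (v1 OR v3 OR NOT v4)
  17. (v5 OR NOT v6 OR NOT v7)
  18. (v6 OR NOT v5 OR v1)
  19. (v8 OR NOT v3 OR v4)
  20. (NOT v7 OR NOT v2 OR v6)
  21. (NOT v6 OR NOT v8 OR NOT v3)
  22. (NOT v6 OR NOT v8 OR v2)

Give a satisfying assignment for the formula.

v1=False, v2=True, v3=True, v4=True, v5=True, v6=True, v7=True, v8=False, v9=True

Pure literal: v9 appears only positively; assign v9 = True.
Try v1 = False.
Try v2 = True.
For the remaining variables, v3 = True, v4 = True, v5 = True, v6 = True, v7 = True, v8 = False works.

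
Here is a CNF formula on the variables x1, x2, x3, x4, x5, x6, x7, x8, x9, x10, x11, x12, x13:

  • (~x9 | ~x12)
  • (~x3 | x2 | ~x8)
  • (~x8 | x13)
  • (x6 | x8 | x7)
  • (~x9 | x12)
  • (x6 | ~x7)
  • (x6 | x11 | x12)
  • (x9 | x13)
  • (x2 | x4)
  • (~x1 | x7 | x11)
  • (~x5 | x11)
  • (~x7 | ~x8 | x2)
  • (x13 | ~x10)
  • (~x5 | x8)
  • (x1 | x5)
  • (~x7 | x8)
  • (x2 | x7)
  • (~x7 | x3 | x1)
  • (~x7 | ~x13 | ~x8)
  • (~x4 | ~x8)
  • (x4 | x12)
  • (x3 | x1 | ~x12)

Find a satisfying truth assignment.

Pure literal: x2 appears only positively; assign x2 = True.
x10 occurs only negated in the remaining clauses — set x10 = False.
Try x1 = True.
The remaining clauses are satisfied by x3 = False, x4 = False, x5 = True, x6 = False, x7 = False, x8 = True, x9 = False, x11 = True, x12 = True, x13 = True.
Check each clause:
  1. (~x9 | ~x12) — ~x9 is true.
  2. (x2 | ~x8 | ~x3) — x2 is true.
  3. (x13 | ~x8) — x13 is true.
  4. (x8 | x6 | x7) — x8 is true.
  5. (~x9 | x12) — x12 is true.
  6. (x6 | ~x7) — ~x7 is true.
  7. (x12 | x11 | x6) — x11 is true.
  8. (x9 | x13) — x13 is true.
  9. (x4 | x2) — x2 is true.
  10. (x11 | ~x1 | x7) — x11 is true.
  11. (x11 | ~x5) — x11 is true.
  12. (x2 | ~x8 | ~x7) — ~x7 is true.
  13. (x13 | ~x10) — x13 is true.
  14. (x8 | ~x5) — x8 is true.
  15. (x5 | x1) — x1 is true.
  16. (x8 | ~x7) — x8 is true.
  17. (x7 | x2) — x2 is true.
  18. (x3 | x1 | ~x7) — x1 is true.
  19. (~x13 | ~x7 | ~x8) — ~x7 is true.
  20. (~x8 | ~x4) — ~x4 is true.
  21. (x4 | x12) — x12 is true.
  22. (~x12 | x1 | x3) — x1 is true.

x1 = True, x2 = True, x3 = False, x4 = False, x5 = True, x6 = False, x7 = False, x8 = True, x9 = False, x10 = False, x11 = True, x12 = True, x13 = True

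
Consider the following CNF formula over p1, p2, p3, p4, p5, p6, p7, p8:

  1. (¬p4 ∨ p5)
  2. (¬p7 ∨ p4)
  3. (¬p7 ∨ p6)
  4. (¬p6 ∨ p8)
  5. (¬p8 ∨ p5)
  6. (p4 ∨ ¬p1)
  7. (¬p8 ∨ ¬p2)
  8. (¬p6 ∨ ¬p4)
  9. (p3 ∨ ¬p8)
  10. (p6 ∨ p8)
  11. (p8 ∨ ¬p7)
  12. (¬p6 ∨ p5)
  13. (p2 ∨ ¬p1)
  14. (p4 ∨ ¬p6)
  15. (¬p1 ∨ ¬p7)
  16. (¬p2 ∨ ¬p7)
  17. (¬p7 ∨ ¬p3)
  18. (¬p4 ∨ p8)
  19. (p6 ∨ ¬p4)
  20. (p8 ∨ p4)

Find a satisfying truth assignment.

p1=F, p2=F, p3=T, p4=F, p5=T, p6=F, p7=F, p8=T

Pure literal: p1 appears only negated; assign p1 = False.
p5 occurs only positively in the remaining clauses — set p5 = True.
Branch on p2: take p2 = False.
Set p3 = True and propagate.
  then p7 is forced to False.
Set p4 = False and propagate.
  then p6 is forced to False.
  then p8 is forced to True.
Every clause has at least one true literal under this assignment.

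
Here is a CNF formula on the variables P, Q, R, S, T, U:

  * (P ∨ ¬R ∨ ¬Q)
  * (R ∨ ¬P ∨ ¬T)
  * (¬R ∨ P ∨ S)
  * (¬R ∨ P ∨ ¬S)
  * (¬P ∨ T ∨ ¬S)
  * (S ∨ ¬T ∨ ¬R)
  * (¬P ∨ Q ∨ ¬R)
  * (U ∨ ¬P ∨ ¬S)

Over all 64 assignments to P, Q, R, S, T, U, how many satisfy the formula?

23

Split on P, then R.
  P=1, R=1: remaining (Q,S,T,U) ∈ {(1,0,0,0); (1,0,0,1); (1,1,1,1)} — 3.
  P=1, R=0: remaining (Q,S,T,U) ∈ {(0,0,0,0); (0,0,0,1); (1,0,0,0); (1,0,0,1)} — 4.
  P=0, R=1: a clause becomes empty — 0.
  P=0, R=0: Q, S, T, U free → 2^4 = 16.
Total: 3 + 4 + 0 + 16 = 23.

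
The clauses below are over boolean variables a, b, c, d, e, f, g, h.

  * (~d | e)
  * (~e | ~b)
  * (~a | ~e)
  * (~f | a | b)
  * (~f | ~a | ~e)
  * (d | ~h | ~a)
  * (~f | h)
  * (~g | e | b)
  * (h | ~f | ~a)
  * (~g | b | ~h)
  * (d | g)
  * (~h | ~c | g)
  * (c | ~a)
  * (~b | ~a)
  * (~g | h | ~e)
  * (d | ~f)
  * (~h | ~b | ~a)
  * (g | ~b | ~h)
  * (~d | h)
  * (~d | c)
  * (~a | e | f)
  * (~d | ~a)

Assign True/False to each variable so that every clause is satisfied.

a=False, b=True, c=False, d=False, e=False, f=False, g=True, h=True

Check each clause:
  1. (e | ~d) — ~d is true.
  2. (~b | ~e) — ~e is true.
  3. (~e | ~a) — ~e is true.
  4. (a | b | ~f) — ~f is true.
  5. (~e | ~a | ~f) — ~f is true.
  6. (d | ~h | ~a) — ~a is true.
  7. (~f | h) — h is true.
  8. (b | ~g | e) — b is true.
  9. (~f | ~a | h) — h is true.
  10. (~h | ~g | b) — b is true.
  11. (g | d) — g is true.
  12. (g | ~c | ~h) — ~c is true.
  13. (~a | c) — ~a is true.
  14. (~b | ~a) — ~a is true.
  15. (h | ~e | ~g) — h is true.
  16. (d | ~f) — ~f is true.
  17. (~b | ~a | ~h) — ~a is true.
  18. (~b | ~h | g) — g is true.
  19. (h | ~d) — h is true.
  20. (~d | c) — ~d is true.
  21. (e | f | ~a) — ~a is true.
  22. (~a | ~d) — ~d is true.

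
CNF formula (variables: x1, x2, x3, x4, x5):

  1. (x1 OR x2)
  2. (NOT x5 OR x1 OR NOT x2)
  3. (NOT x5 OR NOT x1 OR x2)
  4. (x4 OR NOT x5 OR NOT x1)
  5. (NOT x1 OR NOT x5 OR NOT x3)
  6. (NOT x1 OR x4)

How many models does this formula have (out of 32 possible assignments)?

9

Case analysis on x1 and x5:
  x1=1, x5=1: remaining (x2,x3,x4) ∈ {(1,0,1)} — 1.
  x1=1, x5=0: remaining (x2,x3,x4) ∈ {(0,0,1); (0,1,1); (1,0,1); (1,1,1)} — 4.
  x1=0, x5=1: a clause becomes empty — 0.
  x1=0, x5=0: remaining (x2,x3,x4) ∈ {(1,0,0); (1,0,1); (1,1,0); (1,1,1)} — 4.
Total: 1 + 4 + 0 + 4 = 9.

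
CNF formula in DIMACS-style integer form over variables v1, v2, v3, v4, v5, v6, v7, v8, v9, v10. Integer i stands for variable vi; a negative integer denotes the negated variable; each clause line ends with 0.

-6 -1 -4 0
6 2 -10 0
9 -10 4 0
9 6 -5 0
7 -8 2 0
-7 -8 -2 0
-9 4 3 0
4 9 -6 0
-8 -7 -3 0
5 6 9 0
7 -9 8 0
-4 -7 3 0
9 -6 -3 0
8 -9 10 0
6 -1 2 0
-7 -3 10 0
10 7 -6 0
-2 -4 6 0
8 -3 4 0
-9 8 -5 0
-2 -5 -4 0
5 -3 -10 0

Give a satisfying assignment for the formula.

v1=T  v2=T  v3=T  v4=F  v5=T  v6=T  v7=F  v8=T  v9=T  v10=T

Branch on v1: take v1 = True.
Set v2 = True and propagate.
The remaining clauses are satisfied by v3 = True, v4 = False, v5 = True, v6 = True, v7 = False, v8 = True, v9 = True, v10 = True.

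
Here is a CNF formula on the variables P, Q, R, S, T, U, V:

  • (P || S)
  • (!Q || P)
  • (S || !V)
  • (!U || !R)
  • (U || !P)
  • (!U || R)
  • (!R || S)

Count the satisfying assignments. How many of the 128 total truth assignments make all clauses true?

8

Case analysis on P and R:
  P=1, R=1: a clause becomes empty — 0.
  P=1, R=0: a clause becomes empty — 0.
  P=0, R=1: remaining (Q,S,T,U,V) ∈ {(0,1,0,0,0); (0,1,0,0,1); (0,1,1,0,0); (0,1,1,0,1)} — 4.
  P=0, R=0: remaining (Q,S,T,U,V) ∈ {(0,1,0,0,0); (0,1,0,0,1); (0,1,1,0,0); (0,1,1,0,1)} — 4.
Total: 0 + 0 + 4 + 4 = 8.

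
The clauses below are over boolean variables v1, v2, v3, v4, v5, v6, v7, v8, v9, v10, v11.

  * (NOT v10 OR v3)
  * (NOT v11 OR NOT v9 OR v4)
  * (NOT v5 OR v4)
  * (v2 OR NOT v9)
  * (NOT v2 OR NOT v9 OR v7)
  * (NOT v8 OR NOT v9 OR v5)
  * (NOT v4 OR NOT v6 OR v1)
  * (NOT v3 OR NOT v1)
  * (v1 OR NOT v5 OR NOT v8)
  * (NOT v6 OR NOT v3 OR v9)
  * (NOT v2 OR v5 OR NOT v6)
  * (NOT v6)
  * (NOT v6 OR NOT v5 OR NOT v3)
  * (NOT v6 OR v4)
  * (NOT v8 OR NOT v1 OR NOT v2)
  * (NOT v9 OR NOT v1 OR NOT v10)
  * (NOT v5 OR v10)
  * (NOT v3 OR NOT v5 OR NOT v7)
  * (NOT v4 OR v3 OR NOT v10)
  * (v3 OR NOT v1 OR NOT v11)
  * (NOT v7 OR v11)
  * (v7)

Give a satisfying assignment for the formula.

v1 = F, v2 = T, v3 = T, v4 = F, v5 = F, v6 = F, v7 = T, v8 = F, v9 = F, v10 = F, v11 = T

The clause (NOT v6) is unit: v6 must be False.
(v7) is a unit clause, so v7 = True.
The clause (v11) is unit: v11 must be True.
Pure literal: v8 appears only negated; assign v8 = False.
Pure literal: v9 appears only negated; assign v9 = False.
Try v1 = False.
Try v3 = True.
  then v5 is forced to False.
v2, v4, v10 are now unconstrained; take v2 = True, v4 = False, v10 = False.
Every clause has at least one true literal under this assignment.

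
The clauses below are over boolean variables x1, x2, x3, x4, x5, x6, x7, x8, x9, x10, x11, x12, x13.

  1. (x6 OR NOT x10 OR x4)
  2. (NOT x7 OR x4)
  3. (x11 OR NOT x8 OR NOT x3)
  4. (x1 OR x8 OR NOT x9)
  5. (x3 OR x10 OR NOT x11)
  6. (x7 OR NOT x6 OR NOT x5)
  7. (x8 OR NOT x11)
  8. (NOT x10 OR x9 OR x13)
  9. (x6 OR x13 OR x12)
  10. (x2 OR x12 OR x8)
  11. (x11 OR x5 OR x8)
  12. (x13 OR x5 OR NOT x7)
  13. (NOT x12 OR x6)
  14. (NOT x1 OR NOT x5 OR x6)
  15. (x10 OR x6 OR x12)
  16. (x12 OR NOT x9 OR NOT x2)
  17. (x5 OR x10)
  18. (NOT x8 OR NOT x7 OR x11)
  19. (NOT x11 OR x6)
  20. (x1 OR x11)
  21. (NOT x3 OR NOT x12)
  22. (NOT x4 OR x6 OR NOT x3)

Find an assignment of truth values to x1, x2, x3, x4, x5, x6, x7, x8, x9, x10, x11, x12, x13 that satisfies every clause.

x1=F, x2=T, x3=T, x4=F, x5=F, x6=T, x7=F, x8=T, x9=F, x10=T, x11=T, x12=F, x13=T

Check each clause:
  1. (NOT x10 OR x6 OR x4) — x6 is true.
  2. (x4 OR NOT x7) — NOT x7 is true.
  3. (x11 OR NOT x8 OR NOT x3) — x11 is true.
  4. (NOT x9 OR x8 OR x1) — x8 is true.
  5. (x3 OR NOT x11 OR x10) — x10 is true.
  6. (NOT x6 OR NOT x5 OR x7) — NOT x5 is true.
  7. (x8 OR NOT x11) — x8 is true.
  8. (x13 OR x9 OR NOT x10) — x13 is true.
  9. (x12 OR x13 OR x6) — x13 is true.
  10. (x12 OR x8 OR x2) — x8 is true.
  11. (x11 OR x8 OR x5) — x8 is true.
  12. (NOT x7 OR x5 OR x13) — NOT x7 is true.
  13. (NOT x12 OR x6) — NOT x12 is true.
  14. (x6 OR NOT x5 OR NOT x1) — NOT x5 is true.
  15. (x10 OR x12 OR x6) — x10 is true.
  16. (NOT x2 OR x12 OR NOT x9) — NOT x9 is true.
  17. (x5 OR x10) — x10 is true.
  18. (NOT x7 OR NOT x8 OR x11) — NOT x7 is true.
  19. (NOT x11 OR x6) — x6 is true.
  20. (x11 OR x1) — x11 is true.
  21. (NOT x3 OR NOT x12) — NOT x12 is true.
  22. (x6 OR NOT x4 OR NOT x3) — NOT x4 is true.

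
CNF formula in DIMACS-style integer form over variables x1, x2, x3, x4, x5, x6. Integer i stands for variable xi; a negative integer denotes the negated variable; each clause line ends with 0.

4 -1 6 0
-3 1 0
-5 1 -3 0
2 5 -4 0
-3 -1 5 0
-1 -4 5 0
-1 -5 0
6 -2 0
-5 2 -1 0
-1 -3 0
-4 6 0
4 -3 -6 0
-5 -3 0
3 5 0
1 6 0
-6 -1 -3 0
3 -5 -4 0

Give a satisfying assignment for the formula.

Set x1 = False and propagate.
  then x3 is forced to False.
  then x5 is forced to True.
  then x6 is forced to True.
  then x4 is forced to False.
x2 is now unconstrained; take x2 = False.
Every clause has at least one true literal under this assignment.

x1 = F  x2 = F  x3 = F  x4 = F  x5 = T  x6 = T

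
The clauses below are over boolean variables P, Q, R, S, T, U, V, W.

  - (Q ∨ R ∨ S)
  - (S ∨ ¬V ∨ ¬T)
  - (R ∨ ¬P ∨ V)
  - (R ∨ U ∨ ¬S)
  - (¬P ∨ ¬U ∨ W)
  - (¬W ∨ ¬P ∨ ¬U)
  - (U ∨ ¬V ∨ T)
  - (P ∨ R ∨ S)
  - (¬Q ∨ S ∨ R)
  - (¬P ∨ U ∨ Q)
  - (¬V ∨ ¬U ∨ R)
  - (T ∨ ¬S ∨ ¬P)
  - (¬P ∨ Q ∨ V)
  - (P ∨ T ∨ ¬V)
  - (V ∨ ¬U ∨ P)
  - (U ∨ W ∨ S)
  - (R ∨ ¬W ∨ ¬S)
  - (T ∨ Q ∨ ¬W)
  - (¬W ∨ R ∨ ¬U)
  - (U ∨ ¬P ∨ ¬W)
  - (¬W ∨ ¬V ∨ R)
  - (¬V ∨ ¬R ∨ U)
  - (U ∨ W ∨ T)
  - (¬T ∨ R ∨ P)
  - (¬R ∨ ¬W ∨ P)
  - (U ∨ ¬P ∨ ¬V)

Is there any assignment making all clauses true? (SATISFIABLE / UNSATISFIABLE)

SATISFIABLE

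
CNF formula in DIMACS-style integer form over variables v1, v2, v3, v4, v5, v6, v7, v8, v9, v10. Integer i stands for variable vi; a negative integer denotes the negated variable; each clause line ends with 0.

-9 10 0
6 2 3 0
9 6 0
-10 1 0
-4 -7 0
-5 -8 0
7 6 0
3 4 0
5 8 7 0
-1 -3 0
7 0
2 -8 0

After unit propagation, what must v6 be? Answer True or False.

True

(v7) stands alone — v7 = True.
In (!v7 || !v4), !v7 is now false; !v4 must hold, so v4 = False.
In (v3 || v4), v4 is now false; v3 must hold, so v3 = True.
(!v1 || !v3) with v3 = True leaves only !v1, so v1 = False.
(v1 || !v10) with v1 = False leaves only !v10, so v10 = False.
(v10 || !v9): since v10 = False, the clause reduces to (!v9). v9 = False.
(v9 || v6): since v9 = False, the clause reduces to (v6). v6 = True.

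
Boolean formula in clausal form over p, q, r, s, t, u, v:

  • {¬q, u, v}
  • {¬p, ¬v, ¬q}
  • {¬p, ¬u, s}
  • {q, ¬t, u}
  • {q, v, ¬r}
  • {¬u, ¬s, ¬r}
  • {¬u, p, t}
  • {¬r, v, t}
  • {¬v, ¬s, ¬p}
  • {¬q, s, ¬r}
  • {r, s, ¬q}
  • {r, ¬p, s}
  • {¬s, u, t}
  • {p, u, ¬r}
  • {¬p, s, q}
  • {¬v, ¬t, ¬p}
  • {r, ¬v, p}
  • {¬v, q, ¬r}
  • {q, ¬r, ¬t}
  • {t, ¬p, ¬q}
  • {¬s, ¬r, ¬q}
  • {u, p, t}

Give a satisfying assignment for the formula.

p=True, q=False, r=False, s=True, t=False, u=True, v=False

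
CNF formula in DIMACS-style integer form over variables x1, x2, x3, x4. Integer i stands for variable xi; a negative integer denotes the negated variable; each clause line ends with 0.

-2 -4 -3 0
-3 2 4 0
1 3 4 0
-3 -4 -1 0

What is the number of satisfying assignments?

9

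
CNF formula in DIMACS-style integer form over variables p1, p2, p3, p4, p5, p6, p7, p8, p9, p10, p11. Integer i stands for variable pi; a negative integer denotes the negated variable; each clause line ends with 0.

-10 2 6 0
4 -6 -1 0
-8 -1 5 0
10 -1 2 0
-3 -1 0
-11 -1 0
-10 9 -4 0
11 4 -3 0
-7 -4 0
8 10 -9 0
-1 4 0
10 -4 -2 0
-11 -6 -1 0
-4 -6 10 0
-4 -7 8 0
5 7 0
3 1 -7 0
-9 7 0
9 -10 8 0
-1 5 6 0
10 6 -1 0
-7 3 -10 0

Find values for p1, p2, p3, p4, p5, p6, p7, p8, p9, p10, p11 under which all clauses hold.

Branch on p1: take p1 = False.
Branch on p2: take p2 = False.
Set p3 = True and propagate.
For the remaining variables, p4 = False, p5 = False, p6 = True, p7 = True, p8 = True, p9 = True, p10 = False, p11 = True works.
Every clause has at least one true literal under this assignment.

p1 = F, p2 = F, p3 = T, p4 = F, p5 = F, p6 = T, p7 = T, p8 = T, p9 = T, p10 = F, p11 = T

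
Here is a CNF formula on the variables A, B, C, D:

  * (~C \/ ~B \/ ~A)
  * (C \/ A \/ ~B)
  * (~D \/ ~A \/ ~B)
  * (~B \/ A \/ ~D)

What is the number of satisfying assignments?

10

Split on A, then B.
  A=T, B=T: remaining (C,D) ∈ {(F,F)} — 1.
  A=T, B=F: remaining (C,D) ∈ {(F,F); (F,T); (T,F); (T,T)} — 4.
  A=F, B=T: remaining (C,D) ∈ {(T,F)} — 1.
  A=F, B=F: remaining (C,D) ∈ {(F,F); (F,T); (T,F); (T,T)} — 4.
Total: 1 + 4 + 1 + 4 = 10.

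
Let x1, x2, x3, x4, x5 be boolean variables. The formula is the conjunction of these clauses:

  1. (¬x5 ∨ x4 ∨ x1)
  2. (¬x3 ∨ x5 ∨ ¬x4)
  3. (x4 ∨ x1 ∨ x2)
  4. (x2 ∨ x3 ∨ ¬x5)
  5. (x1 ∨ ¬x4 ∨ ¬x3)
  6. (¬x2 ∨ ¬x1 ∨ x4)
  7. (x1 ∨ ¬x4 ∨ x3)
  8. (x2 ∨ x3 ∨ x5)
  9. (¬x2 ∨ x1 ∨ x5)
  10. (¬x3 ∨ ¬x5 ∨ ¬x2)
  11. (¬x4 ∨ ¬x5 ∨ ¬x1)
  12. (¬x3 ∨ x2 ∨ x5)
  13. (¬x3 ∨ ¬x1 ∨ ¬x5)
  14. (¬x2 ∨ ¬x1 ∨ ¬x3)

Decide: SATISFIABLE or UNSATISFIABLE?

SATISFIABLE

Set x1 = True and propagate.
The remaining clauses are satisfied by x2 = True, x3 = False, x4 = True, x5 = False.
Every clause has at least one true literal under this assignment.
So x1=T, x2=T, x3=F, x4=T, x5=F is a satisfying assignment.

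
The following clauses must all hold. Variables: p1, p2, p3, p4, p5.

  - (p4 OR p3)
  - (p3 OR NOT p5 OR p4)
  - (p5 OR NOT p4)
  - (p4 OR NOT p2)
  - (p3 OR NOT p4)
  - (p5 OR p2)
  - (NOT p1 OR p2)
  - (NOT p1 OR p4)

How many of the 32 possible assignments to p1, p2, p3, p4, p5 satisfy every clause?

4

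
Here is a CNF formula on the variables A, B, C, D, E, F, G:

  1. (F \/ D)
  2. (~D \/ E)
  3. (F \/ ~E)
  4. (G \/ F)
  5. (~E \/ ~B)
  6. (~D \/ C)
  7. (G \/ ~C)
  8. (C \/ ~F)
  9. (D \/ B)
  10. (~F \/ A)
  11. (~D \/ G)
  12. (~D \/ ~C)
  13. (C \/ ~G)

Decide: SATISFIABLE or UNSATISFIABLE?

SATISFIABLE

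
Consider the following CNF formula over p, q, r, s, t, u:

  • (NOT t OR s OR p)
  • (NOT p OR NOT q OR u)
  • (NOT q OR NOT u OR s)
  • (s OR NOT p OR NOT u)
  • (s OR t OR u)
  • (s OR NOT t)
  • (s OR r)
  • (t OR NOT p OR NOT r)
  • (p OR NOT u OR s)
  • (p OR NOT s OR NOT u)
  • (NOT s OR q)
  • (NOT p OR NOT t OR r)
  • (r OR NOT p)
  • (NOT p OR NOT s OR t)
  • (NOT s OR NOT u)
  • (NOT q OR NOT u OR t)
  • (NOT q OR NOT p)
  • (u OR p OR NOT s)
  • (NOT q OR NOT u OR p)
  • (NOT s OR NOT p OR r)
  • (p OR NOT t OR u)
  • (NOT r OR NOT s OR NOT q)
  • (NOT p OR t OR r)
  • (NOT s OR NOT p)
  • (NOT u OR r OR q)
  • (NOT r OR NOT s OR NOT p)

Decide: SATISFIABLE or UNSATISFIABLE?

UNSATISFIABLE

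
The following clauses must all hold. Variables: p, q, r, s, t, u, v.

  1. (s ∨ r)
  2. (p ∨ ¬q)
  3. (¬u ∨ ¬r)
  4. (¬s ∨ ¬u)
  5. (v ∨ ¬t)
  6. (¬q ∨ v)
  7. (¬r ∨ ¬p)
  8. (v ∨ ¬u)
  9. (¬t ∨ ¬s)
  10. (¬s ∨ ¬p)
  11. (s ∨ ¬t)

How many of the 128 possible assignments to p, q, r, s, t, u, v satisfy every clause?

6

Satisfying assignments:
  p=0 q=0 r=0 s=1 t=0 u=0 v=0
  p=0 q=0 r=0 s=1 t=0 u=0 v=1
  p=0 q=0 r=1 s=0 t=0 u=0 v=0
  p=0 q=0 r=1 s=0 t=0 u=0 v=1
  p=0 q=0 r=1 s=1 t=0 u=0 v=0
  p=0 q=0 r=1 s=1 t=0 u=0 v=1
Count: 6.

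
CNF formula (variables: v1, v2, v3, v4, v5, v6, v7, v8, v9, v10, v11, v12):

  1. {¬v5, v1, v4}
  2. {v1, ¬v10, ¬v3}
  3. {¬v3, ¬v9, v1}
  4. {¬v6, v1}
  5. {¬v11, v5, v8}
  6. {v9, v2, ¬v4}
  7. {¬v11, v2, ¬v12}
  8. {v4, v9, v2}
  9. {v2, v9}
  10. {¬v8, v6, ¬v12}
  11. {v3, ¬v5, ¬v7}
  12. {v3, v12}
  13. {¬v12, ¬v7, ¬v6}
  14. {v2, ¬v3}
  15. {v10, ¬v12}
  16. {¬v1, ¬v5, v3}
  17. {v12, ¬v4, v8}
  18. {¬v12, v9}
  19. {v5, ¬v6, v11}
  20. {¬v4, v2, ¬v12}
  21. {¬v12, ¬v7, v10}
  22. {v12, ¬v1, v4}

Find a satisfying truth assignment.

v1=T, v2=T, v3=T, v4=T, v5=T, v6=T, v7=F, v8=F, v9=T, v10=T, v11=F, v12=T

Check each clause:
  1. {v4, ¬v5, v1} — v1 is true.
  2. {¬v3, ¬v10, v1} — v1 is true.
  3. {¬v9, ¬v3, v1} — v1 is true.
  4. {¬v6, v1} — v1 is true.
  5. {v5, v8, ¬v11} — v5 is true.
  6. {v2, v9, ¬v4} — v9 is true.
  7. {v2, ¬v11, ¬v12} — v2 is true.
  8. {v4, v2, v9} — v9 is true.
  9. {v2, v9} — v9 is true.
  10. {¬v12, ¬v8, v6} — ¬v8 is true.
  11. {¬v5, v3, ¬v7} — ¬v7 is true.
  12. {v3, v12} — v3 is true.
  13. {¬v7, ¬v6, ¬v12} — ¬v7 is true.
  14. {v2, ¬v3} — v2 is true.
  15. {¬v12, v10} — v10 is true.
  16. {¬v1, ¬v5, v3} — v3 is true.
  17. {v8, v12, ¬v4} — v12 is true.
  18. {¬v12, v9} — v9 is true.
  19. {v5, v11, ¬v6} — v5 is true.
  20. {¬v12, v2, ¬v4} — v2 is true.
  21. {¬v7, v10, ¬v12} — ¬v7 is true.
  22. {v4, ¬v1, v12} — v4 is true.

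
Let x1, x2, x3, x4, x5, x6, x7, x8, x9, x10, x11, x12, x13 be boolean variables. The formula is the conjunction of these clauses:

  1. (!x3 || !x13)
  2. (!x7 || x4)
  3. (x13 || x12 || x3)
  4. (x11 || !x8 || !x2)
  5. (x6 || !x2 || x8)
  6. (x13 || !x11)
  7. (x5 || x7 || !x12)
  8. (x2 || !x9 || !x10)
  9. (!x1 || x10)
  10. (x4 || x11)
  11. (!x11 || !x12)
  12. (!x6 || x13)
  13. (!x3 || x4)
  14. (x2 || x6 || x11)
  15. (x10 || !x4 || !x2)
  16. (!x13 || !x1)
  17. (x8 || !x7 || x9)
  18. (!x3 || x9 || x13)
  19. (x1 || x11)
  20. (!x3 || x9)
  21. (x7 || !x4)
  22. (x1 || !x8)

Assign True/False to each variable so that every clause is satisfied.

Try x1 = False.
  then x11 is forced to True.
  then x13 is forced to True.
  then x3 is forced to False.
  then x12 is forced to False.
  then x8 is forced to False.
Set x2 = False and propagate.
Try x4 = True.
  then x7 is forced to True.
  then x9 is forced to True.
  then x10 is forced to False.
x5, x6 are now unconstrained; take x5 = False, x6 = False.
Every clause has at least one true literal under this assignment.

x1 = F, x2 = F, x3 = F, x4 = T, x5 = F, x6 = F, x7 = T, x8 = F, x9 = T, x10 = F, x11 = T, x12 = F, x13 = T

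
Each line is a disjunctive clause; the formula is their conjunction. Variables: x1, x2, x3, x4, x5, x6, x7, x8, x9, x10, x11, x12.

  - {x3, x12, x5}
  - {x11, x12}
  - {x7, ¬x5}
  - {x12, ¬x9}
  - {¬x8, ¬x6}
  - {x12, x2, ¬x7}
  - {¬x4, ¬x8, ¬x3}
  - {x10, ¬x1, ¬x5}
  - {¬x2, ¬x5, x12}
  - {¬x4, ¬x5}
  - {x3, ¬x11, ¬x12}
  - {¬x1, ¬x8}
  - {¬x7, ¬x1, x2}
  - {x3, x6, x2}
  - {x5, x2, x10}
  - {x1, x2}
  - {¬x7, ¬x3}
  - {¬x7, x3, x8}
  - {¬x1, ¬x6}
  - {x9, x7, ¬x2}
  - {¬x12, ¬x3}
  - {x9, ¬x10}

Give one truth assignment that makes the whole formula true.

x1=F  x2=T  x3=F  x4=T  x5=F  x6=F  x7=F  x8=T  x9=T  x10=T  x11=F  x12=T

Check each clause:
  1. {x3, x5, x12} — x12 is true.
  2. {x12, x11} — x12 is true.
  3. {¬x5, x7} — ¬x5 is true.
  4. {¬x9, x12} — x12 is true.
  5. {¬x6, ¬x8} — ¬x6 is true.
  6. {x12, ¬x7, x2} — ¬x7 is true.
  7. {¬x4, ¬x3, ¬x8} — ¬x3 is true.
  8. {x10, ¬x1, ¬x5} — x10 is true.
  9. {x12, ¬x2, ¬x5} — ¬x5 is true.
  10. {¬x5, ¬x4} — ¬x5 is true.
  11. {¬x12, x3, ¬x11} — ¬x11 is true.
  12. {¬x1, ¬x8} — ¬x1 is true.
  13. {x2, ¬x1, ¬x7} — ¬x7 is true.
  14. {x2, x3, x6} — x2 is true.
  15. {x5, x2, x10} — x10 is true.
  16. {x2, x1} — x2 is true.
  17. {¬x3, ¬x7} — ¬x7 is true.
  18. {¬x7, x3, x8} — x8 is true.
  19. {¬x1, ¬x6} — ¬x6 is true.
  20. {x9, x7, ¬x2} — x9 is true.
  21. {¬x12, ¬x3} — ¬x3 is true.
  22. {¬x10, x9} — x9 is true.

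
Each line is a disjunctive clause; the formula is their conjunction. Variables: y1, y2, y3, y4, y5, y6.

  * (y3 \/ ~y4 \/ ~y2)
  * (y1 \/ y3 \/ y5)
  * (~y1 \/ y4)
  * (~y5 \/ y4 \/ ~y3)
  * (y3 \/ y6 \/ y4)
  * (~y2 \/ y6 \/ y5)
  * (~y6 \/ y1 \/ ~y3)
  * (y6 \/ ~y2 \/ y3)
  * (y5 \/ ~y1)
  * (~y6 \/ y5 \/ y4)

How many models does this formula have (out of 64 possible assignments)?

14

Split on y3, then y4.
  y3=T, y4=T: 7 of the 16 assignments to (y1,y2,y5,y6) work.
  y3=T, y4=F: remaining (y1,y2,y5,y6) ∈ {(F,F,F,F)} — 1.
  y3=F, y4=T: remaining (y1,y2,y5,y6) ∈ {(F,F,T,F); (F,F,T,T); (T,F,T,F); (T,F,T,T)} — 4.
  y3=F, y4=F: remaining (y1,y2,y5,y6) ∈ {(F,F,T,T); (F,T,T,T)} — 2.
Total: 7 + 1 + 4 + 2 = 14.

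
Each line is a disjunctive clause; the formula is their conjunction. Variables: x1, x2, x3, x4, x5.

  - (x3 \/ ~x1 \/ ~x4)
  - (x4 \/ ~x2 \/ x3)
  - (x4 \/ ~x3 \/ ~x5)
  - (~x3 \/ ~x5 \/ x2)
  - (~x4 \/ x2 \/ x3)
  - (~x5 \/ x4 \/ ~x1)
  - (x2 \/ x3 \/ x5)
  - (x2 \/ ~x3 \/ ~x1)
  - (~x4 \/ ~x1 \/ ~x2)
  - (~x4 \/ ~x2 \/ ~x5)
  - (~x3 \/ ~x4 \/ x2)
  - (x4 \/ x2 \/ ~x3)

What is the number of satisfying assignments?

5

Satisfying assignments:
  x1=0 x2=0 x3=0 x4=0 x5=1
  x1=0 x2=1 x3=0 x4=1 x5=0
  x1=0 x2=1 x3=1 x4=0 x5=0
  x1=0 x2=1 x3=1 x4=1 x5=0
  x1=1 x2=1 x3=1 x4=0 x5=0
That's 5 in total.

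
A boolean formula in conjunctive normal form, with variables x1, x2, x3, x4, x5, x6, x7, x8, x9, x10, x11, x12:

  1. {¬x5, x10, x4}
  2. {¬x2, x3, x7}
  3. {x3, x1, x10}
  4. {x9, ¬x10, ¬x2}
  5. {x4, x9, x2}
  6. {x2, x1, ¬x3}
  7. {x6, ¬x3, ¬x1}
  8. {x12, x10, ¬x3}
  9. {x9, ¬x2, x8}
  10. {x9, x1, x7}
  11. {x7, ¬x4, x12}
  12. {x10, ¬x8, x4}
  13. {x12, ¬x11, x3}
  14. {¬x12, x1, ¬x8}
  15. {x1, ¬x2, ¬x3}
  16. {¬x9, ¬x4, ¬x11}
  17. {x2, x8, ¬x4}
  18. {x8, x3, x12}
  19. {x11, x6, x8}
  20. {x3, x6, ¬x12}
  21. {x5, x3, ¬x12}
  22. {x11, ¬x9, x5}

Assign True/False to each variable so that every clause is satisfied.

Pure literal: x6 appears only positively; assign x6 = True.
Pure literal: x7 appears only positively; assign x7 = True.
Set x1 = True and propagate.
Set x2 = False and propagate.
Try x3 = False.
For the remaining variables, x4 = True, x5 = True, x8 = True, x9 = False, x10 = True, x11 = True, x12 = True works.

x1=1  x2=0  x3=0  x4=1  x5=1  x6=1  x7=1  x8=1  x9=0  x10=1  x11=1  x12=1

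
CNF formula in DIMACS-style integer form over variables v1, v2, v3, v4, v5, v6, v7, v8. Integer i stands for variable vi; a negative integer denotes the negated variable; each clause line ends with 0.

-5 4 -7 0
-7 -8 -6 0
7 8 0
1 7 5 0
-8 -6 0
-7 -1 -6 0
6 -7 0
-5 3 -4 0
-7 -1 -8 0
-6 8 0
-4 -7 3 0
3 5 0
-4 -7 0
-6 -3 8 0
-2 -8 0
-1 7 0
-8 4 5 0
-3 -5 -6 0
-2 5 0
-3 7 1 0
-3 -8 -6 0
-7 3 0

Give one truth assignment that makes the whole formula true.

v1=F, v2=F, v3=F, v4=F, v5=T, v6=F, v7=F, v8=T

Check each clause:
  1. (~v5 | v4 | ~v7) — ~v7 is true.
  2. (~v7 | ~v8 | ~v6) — ~v7 is true.
  3. (v7 | v8) — v8 is true.
  4. (v7 | v5 | v1) — v5 is true.
  5. (~v6 | ~v8) — ~v6 is true.
  6. (~v6 | ~v1 | ~v7) — ~v7 is true.
  7. (~v7 | v6) — ~v7 is true.
  8. (~v5 | ~v4 | v3) — ~v4 is true.
  9. (~v7 | ~v1 | ~v8) — ~v7 is true.
  10. (~v6 | v8) — v8 is true.
  11. (v3 | ~v4 | ~v7) — ~v7 is true.
  12. (v3 | v5) — v5 is true.
  13. (~v7 | ~v4) — ~v7 is true.
  14. (~v6 | ~v3 | v8) — v8 is true.
  15. (~v2 | ~v8) — ~v2 is true.
  16. (~v1 | v7) — ~v1 is true.
  17. (~v8 | v5 | v4) — v5 is true.
  18. (~v6 | ~v5 | ~v3) — ~v6 is true.
  19. (v5 | ~v2) — v5 is true.
  20. (v7 | v1 | ~v3) — ~v3 is true.
  21. (~v6 | ~v8 | ~v3) — ~v6 is true.
  22. (~v7 | v3) — ~v7 is true.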